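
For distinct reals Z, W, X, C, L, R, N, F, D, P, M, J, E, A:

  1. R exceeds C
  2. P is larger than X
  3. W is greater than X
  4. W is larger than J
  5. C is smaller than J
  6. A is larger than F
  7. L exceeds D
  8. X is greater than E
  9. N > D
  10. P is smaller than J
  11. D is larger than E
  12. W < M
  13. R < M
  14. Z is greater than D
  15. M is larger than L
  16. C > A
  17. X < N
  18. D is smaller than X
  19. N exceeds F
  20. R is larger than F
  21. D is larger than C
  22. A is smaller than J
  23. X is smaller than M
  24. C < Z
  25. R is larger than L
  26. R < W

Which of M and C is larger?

M

C < D and D < X give C < X.
Then X < P extends the chain to P.
With P < J: C < D < X < P < J.
Then J < W extends the chain to W.
With W < M: C < D < X < P < J < W < M.
So C < M; M is the larger of the two.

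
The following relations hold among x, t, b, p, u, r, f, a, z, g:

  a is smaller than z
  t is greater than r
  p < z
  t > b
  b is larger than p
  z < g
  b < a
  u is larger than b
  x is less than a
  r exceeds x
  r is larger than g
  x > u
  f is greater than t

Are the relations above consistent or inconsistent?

Every relation is compatible with p < b < u < x < a < z < g < r < t < f; the set is consistent.

consistent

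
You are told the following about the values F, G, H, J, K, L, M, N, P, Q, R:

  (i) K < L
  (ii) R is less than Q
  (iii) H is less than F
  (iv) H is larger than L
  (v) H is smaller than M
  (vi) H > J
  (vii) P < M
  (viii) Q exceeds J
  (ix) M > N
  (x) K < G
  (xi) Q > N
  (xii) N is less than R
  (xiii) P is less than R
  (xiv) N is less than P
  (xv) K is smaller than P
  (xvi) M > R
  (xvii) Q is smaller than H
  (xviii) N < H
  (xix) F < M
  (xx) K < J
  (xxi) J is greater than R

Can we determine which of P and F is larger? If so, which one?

P < R < J < Q < H < F, by transitivity through R, J, Q, H.
So F is larger.

F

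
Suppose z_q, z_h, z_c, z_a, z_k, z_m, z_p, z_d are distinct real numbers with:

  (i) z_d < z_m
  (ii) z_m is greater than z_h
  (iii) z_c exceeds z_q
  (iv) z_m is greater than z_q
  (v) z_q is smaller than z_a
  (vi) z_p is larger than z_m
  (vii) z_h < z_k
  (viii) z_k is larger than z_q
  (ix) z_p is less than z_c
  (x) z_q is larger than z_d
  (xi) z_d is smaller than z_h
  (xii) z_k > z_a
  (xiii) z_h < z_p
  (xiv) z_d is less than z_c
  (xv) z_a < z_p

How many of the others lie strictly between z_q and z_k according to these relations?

Chaining upward from z_q reaches: z_m, z_a, z_p, z_c.
Chaining downward from z_k reaches: z_d, z_h, z_a.
Strictly between z_q and z_k are those in both lists: z_a — 1 element.

1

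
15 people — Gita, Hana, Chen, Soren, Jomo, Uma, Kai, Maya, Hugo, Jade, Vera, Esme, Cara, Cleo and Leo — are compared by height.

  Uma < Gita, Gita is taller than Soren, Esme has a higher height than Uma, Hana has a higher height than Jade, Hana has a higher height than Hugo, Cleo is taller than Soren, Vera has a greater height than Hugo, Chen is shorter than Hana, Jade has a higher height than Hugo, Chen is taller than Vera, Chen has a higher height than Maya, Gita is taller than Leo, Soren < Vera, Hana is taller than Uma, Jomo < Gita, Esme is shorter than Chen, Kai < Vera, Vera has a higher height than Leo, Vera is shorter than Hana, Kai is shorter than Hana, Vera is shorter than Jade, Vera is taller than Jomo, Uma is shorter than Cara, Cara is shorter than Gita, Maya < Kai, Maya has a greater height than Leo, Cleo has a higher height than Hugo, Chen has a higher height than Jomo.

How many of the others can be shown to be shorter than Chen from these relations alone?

From Chen the given relations immediately reach Jomo, Maya, Esme, Vera.
From those, Uma, Hugo, Soren, Leo, Kai — 9 in total.
No other element is forced below Chen by the given relations, so the count is 9.

9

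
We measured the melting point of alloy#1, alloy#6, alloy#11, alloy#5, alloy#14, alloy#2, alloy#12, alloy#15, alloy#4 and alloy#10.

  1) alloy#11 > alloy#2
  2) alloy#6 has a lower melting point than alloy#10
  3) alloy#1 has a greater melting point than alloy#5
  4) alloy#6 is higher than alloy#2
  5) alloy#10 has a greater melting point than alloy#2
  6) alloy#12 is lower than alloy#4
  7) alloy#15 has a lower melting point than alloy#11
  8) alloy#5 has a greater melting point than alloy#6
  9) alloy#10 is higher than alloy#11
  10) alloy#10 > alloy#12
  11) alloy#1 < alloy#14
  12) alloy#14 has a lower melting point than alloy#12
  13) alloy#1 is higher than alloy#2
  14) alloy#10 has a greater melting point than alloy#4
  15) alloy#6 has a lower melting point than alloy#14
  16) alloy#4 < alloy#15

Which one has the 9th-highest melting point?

Piecing the relations together gives one ordering: alloy#2 < alloy#6 < alloy#5 < alloy#1 < alloy#14 < alloy#12 < alloy#4 < alloy#15 < alloy#11 < alloy#10.
Counting 9 from the largest end gives alloy#6.

alloy#6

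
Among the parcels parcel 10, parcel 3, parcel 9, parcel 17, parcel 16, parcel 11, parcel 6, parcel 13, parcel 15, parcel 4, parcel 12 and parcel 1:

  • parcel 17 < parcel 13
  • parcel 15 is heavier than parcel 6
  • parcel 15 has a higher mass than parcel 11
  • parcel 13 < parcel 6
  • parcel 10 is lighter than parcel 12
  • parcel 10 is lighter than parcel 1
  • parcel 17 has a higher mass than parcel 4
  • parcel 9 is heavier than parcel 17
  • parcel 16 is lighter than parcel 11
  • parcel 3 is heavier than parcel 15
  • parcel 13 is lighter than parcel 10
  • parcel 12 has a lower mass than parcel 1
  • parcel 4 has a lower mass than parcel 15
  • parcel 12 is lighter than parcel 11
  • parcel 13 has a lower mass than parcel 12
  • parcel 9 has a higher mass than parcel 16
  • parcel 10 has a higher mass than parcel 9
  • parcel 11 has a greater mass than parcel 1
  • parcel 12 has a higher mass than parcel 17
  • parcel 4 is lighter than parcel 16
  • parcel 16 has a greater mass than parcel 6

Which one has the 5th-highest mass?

The consecutive relations fix a unique order: parcel 4 < parcel 17 < parcel 13 < parcel 6 < parcel 16 < parcel 9 < parcel 10 < parcel 12 < parcel 1 < parcel 11 < parcel 15 < parcel 3.
The 5th largest is parcel 12.

parcel 12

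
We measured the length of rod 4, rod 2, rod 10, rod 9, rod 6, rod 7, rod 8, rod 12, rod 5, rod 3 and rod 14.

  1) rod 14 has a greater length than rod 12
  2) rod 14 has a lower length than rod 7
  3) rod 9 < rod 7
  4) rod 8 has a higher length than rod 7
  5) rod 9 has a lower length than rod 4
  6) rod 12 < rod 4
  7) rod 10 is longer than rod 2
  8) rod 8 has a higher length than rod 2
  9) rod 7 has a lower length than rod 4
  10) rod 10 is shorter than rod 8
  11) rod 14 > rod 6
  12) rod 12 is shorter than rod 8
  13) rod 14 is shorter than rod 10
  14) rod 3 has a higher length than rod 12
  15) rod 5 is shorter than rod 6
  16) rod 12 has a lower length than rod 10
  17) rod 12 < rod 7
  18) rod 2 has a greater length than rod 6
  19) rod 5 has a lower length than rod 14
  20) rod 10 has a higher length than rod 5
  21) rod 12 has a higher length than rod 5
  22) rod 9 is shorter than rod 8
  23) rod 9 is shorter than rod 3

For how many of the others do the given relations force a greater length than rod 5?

9

From rod 5 the given relations immediately reach rod 6, rod 12, rod 14, rod 10.
From those, rod 2, rod 7, rod 8, rod 3, rod 4 — 9 in total.
No other element is forced above rod 5 by the given relations, so the count is 9.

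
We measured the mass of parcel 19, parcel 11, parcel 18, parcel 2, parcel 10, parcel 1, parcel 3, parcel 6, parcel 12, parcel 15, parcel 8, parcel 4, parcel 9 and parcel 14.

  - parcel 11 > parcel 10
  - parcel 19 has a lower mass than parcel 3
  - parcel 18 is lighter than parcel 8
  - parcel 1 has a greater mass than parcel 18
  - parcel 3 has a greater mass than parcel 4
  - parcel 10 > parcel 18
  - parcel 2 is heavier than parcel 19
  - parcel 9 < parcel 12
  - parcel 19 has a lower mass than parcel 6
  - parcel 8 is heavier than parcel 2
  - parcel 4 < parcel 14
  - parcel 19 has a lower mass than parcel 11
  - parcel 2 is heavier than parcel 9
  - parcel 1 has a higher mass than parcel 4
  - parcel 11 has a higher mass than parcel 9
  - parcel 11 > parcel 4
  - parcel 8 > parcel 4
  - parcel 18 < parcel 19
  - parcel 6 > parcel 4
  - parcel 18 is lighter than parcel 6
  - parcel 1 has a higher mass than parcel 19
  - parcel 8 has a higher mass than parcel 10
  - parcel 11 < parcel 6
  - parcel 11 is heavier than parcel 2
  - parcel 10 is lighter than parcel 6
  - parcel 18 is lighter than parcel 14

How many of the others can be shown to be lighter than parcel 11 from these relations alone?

6

The elements the relations force below parcel 11 are parcel 9, parcel 4, parcel 18, parcel 19, parcel 2, parcel 10 — no chain reaches any other.
That is 6.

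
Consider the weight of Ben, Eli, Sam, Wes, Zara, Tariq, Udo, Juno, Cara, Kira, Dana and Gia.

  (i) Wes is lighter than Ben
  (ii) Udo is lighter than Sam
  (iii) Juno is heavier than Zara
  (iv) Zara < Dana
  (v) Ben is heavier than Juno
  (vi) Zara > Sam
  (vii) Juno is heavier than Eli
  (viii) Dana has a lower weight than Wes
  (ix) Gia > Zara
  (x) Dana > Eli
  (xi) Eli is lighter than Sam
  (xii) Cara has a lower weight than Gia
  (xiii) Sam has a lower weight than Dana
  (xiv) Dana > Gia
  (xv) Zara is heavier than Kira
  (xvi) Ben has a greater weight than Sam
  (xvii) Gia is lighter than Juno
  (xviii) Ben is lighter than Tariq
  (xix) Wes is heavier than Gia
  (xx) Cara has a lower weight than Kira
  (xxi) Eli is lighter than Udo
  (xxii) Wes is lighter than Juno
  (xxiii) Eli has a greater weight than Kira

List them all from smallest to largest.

Cara < Kira < Eli < Udo < Sam < Zara < Gia < Dana < Wes < Juno < Ben < Tariq

The consecutive links are each given: Cara < Kira; Kira < Eli; Eli < Udo; Udo < Sam; Sam < Zara; Zara < Gia; Gia < Dana; Dana < Wes; Wes < Juno; Juno < Ben; Ben < Tariq.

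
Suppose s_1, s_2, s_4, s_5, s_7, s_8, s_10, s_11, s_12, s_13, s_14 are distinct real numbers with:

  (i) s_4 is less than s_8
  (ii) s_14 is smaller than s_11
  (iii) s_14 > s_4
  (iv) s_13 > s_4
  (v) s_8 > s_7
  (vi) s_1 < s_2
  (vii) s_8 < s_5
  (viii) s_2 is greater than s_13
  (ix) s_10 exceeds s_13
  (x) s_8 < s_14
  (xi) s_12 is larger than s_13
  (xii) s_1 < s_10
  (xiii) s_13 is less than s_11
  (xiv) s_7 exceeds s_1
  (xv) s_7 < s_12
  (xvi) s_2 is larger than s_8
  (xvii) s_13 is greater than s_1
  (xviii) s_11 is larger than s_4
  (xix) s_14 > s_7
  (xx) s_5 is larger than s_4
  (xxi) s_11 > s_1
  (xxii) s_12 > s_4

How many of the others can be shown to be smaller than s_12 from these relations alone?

The elements the relations force below s_12 are s_1, s_4, s_13, s_7 — no chain reaches any other.
That is 4.

4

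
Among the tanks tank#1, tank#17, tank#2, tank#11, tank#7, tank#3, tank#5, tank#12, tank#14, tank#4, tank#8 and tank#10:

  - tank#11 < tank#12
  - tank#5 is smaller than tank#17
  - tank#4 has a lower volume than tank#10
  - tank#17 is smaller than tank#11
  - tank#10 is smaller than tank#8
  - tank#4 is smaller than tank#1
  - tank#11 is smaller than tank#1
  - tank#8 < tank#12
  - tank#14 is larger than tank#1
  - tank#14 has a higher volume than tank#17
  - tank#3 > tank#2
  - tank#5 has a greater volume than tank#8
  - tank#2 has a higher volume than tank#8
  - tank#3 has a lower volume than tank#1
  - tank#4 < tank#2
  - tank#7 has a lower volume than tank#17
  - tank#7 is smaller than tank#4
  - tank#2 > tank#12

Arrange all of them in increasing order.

Nothing is placed below tank#7, so it is least; from there tank#7 < tank#4; tank#4 < tank#10; tank#10 < tank#8; tank#8 < tank#5; tank#5 < tank#17; tank#17 < tank#11; tank#11 < tank#12; tank#12 < tank#2; tank#2 < tank#3; tank#3 < tank#1; tank#1 < tank#14, each given directly.

tank#7 < tank#4 < tank#10 < tank#8 < tank#5 < tank#17 < tank#11 < tank#12 < tank#2 < tank#3 < tank#1 < tank#14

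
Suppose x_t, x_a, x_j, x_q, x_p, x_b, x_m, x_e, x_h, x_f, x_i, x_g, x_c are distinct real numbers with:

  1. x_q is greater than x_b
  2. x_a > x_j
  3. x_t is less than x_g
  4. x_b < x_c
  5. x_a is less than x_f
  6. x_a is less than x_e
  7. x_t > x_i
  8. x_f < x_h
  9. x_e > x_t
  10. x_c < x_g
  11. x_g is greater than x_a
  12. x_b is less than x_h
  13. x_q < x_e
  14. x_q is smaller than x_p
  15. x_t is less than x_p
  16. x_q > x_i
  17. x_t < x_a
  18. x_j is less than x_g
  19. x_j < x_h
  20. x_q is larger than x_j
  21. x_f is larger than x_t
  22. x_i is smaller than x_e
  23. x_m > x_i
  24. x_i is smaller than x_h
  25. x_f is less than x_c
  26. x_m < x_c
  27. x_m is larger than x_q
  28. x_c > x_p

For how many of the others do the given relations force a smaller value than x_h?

From x_h the given relations immediately reach x_i, x_j, x_b, x_f.
From those, x_t, x_a — 6 in total.
Nothing else is reachable below x_h; 6 in all.

6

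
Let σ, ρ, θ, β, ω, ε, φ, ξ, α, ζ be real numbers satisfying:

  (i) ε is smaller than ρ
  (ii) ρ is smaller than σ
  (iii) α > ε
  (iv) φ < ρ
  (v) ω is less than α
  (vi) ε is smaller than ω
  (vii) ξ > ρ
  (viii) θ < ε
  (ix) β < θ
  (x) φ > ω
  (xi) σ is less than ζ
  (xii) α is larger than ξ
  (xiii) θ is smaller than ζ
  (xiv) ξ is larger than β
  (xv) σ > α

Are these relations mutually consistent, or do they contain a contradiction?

consistent

The single ordering β < θ < ε < ω < φ < ρ < ξ < α < σ < ζ satisfies every listed relation, so no contradiction arises.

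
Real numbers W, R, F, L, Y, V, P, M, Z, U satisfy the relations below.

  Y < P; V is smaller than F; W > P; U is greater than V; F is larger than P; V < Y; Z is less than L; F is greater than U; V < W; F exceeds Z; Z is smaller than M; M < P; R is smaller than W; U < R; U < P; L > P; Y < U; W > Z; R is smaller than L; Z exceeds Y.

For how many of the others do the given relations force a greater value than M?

4

The elements the relations force above M are P, F, W, L — no chain reaches any other.
That is 4.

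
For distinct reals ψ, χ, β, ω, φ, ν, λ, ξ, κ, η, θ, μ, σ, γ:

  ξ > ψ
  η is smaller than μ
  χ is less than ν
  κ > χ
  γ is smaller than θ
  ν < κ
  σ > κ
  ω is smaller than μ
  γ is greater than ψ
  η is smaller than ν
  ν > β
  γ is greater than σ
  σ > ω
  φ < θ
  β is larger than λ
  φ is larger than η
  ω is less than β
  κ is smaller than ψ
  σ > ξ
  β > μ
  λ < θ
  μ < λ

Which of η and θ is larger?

Chaining the given relations: η < μ < λ < β < ν < κ < ψ < ξ < σ < γ < θ.
So η < θ; θ is the larger of the two.

θ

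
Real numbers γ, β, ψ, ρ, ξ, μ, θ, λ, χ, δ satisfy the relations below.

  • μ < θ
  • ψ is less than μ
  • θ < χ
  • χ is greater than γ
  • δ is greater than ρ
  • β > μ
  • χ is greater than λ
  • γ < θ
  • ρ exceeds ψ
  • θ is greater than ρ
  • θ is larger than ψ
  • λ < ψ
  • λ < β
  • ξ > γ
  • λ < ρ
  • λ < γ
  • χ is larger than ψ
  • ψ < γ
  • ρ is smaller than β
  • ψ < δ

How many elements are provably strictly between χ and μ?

1

Chaining upward from μ reaches: θ, β.
Chaining downward from χ reaches: λ, ψ, ρ, γ, θ.
Strictly between μ and χ are those in both lists: θ — 1 element.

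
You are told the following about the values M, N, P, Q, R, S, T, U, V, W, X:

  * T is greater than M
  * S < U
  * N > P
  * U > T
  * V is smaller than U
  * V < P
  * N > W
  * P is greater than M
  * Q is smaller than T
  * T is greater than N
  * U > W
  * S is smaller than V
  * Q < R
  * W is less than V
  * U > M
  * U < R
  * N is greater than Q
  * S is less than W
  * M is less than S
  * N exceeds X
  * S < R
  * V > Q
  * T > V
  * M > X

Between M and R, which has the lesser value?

M

Chaining the given relations: M < S < W < V < P < N < T < U < R.
So M < R; M is the smaller of the two.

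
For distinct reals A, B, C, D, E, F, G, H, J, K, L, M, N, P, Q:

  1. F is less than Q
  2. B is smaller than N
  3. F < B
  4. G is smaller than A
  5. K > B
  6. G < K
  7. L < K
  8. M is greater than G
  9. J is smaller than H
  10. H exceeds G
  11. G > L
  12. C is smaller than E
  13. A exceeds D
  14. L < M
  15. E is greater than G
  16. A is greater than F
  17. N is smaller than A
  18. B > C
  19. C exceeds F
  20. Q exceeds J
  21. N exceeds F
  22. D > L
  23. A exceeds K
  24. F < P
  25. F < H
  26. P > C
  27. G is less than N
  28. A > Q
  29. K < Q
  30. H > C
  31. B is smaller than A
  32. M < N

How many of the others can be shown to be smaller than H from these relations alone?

5

The elements the relations force below H are L, F, C, G, J — no chain reaches any other.
That is 5.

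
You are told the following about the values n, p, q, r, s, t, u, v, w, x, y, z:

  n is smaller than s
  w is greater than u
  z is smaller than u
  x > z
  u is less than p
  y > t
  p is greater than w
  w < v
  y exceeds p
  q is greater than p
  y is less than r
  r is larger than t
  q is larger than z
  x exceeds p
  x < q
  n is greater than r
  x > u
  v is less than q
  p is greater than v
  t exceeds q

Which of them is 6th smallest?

x

Piecing the relations together gives one ordering: z < u < w < v < p < x < q < t < y < r < n < s.
The 6th smallest is x.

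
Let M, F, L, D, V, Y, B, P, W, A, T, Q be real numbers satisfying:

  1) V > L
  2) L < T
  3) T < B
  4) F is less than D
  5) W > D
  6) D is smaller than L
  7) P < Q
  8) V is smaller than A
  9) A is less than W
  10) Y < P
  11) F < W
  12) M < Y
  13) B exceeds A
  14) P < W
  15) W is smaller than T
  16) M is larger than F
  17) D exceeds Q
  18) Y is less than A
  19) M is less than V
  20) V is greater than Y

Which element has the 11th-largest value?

M

Chaining the given pairs: F < M < Y < P < Q < D < L < V < A < W < T < B.
Counting 11 from the largest end gives M.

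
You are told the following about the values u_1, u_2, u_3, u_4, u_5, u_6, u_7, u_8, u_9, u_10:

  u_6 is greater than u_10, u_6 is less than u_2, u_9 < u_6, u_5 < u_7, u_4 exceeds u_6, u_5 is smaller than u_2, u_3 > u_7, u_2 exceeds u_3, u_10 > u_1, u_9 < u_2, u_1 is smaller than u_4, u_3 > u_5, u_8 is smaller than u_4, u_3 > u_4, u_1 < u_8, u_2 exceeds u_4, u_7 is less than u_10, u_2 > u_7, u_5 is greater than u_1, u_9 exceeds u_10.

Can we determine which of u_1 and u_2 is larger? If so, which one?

u_1 < u_5 and u_5 < u_7 give u_1 < u_7.
With u_7 < u_10: u_1 < u_5 < u_7 < u_10.
Then u_10 < u_9 extends the chain to u_9.
Then u_9 < u_6 extends the chain to u_6.
Then u_6 < u_4 extends the chain to u_4.
Then u_4 < u_3 extends the chain to u_3.
With u_3 < u_2: u_1 < u_5 < u_7 < u_10 < u_9 < u_6 < u_4 < u_3 < u_2.
So u_2 is larger.

u_2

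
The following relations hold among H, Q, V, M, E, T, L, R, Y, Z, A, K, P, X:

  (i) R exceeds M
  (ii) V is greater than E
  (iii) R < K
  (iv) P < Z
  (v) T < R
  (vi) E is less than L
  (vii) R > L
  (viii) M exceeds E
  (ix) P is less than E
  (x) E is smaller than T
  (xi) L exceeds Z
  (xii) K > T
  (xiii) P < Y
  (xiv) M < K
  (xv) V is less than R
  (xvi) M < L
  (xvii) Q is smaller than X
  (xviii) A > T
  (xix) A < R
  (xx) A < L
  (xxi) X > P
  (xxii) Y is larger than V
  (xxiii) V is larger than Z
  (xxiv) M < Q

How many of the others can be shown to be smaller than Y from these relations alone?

4

The elements the relations force below Y are P, E, Z, V — no chain reaches any other.
That is 4.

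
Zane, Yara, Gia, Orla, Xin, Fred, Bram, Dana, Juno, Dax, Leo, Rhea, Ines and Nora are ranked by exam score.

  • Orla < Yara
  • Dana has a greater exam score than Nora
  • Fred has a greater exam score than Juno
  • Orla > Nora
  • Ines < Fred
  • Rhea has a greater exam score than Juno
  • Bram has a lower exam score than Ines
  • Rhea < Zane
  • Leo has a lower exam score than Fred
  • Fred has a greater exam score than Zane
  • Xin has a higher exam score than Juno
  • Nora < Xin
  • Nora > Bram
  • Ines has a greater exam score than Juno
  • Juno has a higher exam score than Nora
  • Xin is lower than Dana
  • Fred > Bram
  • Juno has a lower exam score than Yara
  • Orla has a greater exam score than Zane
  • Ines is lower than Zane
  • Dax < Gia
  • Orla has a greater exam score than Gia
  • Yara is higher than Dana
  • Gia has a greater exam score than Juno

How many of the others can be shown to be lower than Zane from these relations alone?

5

From Zane the given relations immediately reach Rhea, Ines.
From those, Bram, Juno — 4 in total.
From those, Nora — 5 in total.
Nothing else is reachable below Zane; 5 in all.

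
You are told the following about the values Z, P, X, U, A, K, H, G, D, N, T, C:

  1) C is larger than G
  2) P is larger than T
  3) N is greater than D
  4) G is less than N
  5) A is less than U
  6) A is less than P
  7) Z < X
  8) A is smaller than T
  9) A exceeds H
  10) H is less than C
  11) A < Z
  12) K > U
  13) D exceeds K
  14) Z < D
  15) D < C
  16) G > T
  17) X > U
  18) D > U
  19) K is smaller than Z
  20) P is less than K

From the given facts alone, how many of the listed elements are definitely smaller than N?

From N the given relations immediately reach G, D.
From those, T, U, K, Z — 6 in total.
From those, A, P — 8 in total.
From those, H — 9 in total.
No other element is forced below N by the given relations, so the count is 9.

9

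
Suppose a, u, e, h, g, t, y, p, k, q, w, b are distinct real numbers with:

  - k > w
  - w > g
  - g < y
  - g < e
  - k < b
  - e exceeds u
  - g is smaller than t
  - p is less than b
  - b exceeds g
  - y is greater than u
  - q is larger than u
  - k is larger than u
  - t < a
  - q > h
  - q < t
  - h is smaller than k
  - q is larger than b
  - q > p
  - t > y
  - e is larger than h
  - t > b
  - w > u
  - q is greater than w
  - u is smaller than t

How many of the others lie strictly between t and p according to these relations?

The relations place p below t. An element lies strictly between them when it is forced above p and also forced below t.
Above p: {b, q, a}. Below t: {h, g, u, w, k, b, q, y}.
Intersection: {b, q} — 2.

2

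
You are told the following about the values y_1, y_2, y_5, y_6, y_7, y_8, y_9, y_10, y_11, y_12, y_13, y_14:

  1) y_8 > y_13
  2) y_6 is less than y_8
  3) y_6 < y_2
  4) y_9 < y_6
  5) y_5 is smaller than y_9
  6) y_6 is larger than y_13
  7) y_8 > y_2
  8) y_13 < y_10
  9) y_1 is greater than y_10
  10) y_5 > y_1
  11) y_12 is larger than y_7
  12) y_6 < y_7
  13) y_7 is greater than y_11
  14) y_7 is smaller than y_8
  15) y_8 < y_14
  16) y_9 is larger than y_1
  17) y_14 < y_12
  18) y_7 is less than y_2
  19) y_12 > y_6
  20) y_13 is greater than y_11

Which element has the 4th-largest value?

y_2

Chaining the given pairs: y_11 < y_13 < y_10 < y_1 < y_5 < y_9 < y_6 < y_7 < y_2 < y_8 < y_14 < y_12.
The 4th largest is y_2.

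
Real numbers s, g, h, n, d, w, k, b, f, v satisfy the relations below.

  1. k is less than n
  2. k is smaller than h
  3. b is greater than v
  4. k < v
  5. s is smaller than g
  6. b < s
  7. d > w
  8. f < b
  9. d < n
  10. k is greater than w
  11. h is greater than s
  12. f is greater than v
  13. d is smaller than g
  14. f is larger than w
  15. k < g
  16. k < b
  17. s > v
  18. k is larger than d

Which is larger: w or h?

h

Link the given pairs in sequence: w < d; d < k; k < v; v < f; f < b; b < s; s < h.
Together: w < d < k < v < f < b < s < h.
So w < h; h is the larger of the two.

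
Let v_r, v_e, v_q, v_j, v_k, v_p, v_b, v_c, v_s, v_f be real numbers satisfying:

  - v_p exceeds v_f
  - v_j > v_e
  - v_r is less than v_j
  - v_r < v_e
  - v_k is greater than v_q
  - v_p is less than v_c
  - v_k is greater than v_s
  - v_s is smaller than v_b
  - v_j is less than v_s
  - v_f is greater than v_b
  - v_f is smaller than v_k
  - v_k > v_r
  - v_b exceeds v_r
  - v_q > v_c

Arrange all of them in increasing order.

v_r < v_e < v_j < v_s < v_b < v_f < v_p < v_c < v_q < v_k

The consecutive links are each given: v_r < v_e; v_e < v_j; v_j < v_s; v_s < v_b; v_b < v_f; v_f < v_p; v_p < v_c; v_c < v_q; v_q < v_k.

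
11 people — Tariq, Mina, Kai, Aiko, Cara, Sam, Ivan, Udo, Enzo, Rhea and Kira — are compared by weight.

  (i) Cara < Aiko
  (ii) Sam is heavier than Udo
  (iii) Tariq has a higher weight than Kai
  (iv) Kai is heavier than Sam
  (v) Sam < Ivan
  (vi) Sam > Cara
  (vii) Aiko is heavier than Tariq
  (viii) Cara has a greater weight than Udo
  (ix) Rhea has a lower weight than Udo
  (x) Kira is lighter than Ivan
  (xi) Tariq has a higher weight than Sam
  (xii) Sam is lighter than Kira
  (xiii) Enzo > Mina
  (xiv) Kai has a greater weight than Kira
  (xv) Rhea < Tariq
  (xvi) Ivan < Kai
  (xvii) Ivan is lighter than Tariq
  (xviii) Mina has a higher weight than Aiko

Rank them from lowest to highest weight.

Rhea < Udo < Cara < Sam < Kira < Ivan < Kai < Tariq < Aiko < Mina < Enzo

Each adjacent pair is fixed by a given relation: Rhea < Udo; Udo < Cara; Cara < Sam; Sam < Kira; Kira < Ivan; Ivan < Kai; Kai < Tariq; Tariq < Aiko; Aiko < Mina; Mina < Enzo. Chaining them end to end gives the full order.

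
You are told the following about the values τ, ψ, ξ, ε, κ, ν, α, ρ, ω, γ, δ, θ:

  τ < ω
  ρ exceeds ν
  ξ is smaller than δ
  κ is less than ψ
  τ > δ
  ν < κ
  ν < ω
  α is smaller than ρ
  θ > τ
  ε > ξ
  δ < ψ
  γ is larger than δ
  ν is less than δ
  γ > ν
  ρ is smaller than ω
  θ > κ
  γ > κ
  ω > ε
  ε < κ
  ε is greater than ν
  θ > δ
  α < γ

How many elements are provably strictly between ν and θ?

Chaining upward from ν reaches: δ, ε, τ, ρ, κ, ψ, ω, γ.
Chaining downward from θ reaches: ξ, δ, ε, τ, κ.
Strictly between ν and θ are those in both lists: δ, ε, τ, κ — 4 elements.

4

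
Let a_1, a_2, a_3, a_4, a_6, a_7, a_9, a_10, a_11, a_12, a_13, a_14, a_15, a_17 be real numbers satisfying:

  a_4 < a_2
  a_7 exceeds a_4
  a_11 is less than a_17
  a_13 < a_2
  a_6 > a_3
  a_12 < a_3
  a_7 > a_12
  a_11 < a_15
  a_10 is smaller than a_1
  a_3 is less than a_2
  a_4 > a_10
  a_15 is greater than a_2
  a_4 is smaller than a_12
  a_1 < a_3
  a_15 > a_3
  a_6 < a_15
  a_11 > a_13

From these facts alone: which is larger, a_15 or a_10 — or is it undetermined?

a_15

a_10 < a_4 and a_4 < a_12 give a_10 < a_12.
Then a_12 < a_3 extends the chain to a_3.
With a_3 < a_6: a_10 < a_4 < a_12 < a_3 < a_6.
With a_6 < a_15: a_10 < a_4 < a_12 < a_3 < a_6 < a_15.
So a_15 is larger.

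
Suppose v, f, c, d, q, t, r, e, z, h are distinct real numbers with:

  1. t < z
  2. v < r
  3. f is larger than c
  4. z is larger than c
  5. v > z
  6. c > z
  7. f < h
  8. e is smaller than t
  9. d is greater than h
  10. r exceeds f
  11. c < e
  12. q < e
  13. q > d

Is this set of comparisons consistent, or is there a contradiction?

inconsistent

Chaining the given relations yields c < f < h < d < q < e < t < z, so c < z. But one relation states z < c. These cannot both hold.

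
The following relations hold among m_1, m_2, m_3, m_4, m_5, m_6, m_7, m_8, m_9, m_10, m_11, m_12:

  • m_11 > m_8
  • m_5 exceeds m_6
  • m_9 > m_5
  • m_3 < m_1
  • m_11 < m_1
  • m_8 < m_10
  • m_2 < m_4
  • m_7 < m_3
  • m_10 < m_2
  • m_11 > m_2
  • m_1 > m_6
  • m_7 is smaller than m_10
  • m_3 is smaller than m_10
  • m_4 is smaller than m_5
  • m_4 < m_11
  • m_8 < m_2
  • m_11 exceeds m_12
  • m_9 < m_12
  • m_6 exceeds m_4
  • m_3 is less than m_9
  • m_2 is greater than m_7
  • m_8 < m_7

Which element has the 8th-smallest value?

The consecutive relations fix a unique order: m_8 < m_7 < m_3 < m_10 < m_2 < m_4 < m_6 < m_5 < m_9 < m_12 < m_11 < m_1.
The 8th smallest is m_5.

m_5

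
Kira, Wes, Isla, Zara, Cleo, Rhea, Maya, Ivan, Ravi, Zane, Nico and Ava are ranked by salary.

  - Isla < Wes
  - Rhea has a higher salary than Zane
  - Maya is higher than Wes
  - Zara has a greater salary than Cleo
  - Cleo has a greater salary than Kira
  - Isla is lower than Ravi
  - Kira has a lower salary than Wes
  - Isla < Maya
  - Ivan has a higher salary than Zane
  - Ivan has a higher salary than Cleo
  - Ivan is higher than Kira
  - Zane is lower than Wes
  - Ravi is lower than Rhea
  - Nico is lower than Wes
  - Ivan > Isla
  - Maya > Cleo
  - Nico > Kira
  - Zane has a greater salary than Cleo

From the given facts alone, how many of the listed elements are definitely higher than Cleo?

6

From Cleo the given relations immediately reach Zane, Ivan, Maya, Zara.
From those, Wes, Rhea — 6 in total.
No other element is forced above Cleo by the given relations, so the count is 6.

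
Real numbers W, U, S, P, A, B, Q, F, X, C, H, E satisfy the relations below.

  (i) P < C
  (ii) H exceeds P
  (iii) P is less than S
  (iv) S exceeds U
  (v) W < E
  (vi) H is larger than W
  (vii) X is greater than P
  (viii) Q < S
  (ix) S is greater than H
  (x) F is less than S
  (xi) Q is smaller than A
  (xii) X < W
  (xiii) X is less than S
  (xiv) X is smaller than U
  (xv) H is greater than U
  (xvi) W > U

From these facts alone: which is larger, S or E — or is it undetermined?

Following every chain through E: below E we get P, X, U, W.
S is not reached, and no chain runs the other way from S to E.
So the given relations leave the order of E and S undetermined.

undetermined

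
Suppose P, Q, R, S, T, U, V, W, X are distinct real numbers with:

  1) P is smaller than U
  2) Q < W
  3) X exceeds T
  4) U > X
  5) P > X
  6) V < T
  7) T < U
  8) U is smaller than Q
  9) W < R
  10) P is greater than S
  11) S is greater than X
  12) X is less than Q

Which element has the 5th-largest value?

P

Piecing the relations together gives one ordering: V < T < X < S < P < U < Q < W < R.
The 5th largest is P.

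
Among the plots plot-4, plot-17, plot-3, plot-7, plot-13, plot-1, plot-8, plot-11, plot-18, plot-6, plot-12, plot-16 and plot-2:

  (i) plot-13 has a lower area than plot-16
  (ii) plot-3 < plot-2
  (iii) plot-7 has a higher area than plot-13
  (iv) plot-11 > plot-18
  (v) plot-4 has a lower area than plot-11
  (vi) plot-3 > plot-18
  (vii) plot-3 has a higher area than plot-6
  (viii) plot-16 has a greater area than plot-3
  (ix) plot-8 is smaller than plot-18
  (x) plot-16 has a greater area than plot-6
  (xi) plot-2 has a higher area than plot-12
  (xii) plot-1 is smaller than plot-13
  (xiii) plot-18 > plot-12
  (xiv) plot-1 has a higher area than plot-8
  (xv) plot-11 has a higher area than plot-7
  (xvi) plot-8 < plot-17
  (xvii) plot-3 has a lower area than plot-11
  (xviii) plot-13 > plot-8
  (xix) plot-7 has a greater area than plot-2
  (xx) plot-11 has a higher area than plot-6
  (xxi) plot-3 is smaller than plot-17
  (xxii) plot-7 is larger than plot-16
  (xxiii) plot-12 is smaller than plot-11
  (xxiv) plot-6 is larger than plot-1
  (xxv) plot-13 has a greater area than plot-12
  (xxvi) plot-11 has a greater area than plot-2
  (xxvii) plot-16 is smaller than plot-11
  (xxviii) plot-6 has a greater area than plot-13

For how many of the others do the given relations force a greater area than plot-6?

From plot-6 the given relations immediately reach plot-3, plot-16, plot-11.
From those, plot-2, plot-7, plot-17 — 6 in total.
No other element is forced above plot-6 by the given relations, so the count is 6.

6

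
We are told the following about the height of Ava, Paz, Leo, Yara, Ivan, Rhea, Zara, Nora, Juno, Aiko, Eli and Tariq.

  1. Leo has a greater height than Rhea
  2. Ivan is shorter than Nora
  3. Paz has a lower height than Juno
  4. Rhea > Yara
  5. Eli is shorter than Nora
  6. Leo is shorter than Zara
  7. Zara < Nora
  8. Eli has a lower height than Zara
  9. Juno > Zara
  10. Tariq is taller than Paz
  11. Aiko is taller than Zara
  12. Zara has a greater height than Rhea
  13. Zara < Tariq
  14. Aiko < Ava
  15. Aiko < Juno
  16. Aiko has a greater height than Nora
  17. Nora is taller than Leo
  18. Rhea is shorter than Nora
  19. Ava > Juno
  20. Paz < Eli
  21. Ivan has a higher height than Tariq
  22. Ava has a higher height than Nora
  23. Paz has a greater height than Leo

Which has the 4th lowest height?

Paz

Piecing the relations together gives one ordering: Yara < Rhea < Leo < Paz < Eli < Zara < Tariq < Ivan < Nora < Aiko < Juno < Ava.
Counting 4 from the smallest end gives Paz.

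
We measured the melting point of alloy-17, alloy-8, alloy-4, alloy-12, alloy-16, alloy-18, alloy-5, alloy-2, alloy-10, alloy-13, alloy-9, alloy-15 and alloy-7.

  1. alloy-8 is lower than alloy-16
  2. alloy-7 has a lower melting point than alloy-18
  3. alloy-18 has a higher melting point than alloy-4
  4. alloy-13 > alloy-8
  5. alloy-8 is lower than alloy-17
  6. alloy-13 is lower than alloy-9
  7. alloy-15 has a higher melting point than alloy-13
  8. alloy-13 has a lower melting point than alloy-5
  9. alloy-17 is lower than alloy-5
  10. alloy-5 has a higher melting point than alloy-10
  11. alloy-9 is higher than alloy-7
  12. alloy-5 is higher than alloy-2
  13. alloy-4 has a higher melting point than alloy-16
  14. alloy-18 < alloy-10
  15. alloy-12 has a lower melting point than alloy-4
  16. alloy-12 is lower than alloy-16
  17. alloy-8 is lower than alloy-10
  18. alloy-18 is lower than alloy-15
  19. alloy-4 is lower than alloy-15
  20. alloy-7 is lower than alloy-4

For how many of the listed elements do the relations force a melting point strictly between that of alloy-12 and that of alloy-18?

2

Chaining upward from alloy-12 reaches: alloy-16, alloy-4, alloy-10, alloy-5, alloy-15.
Chaining downward from alloy-18 reaches: alloy-8, alloy-7, alloy-16, alloy-4.
Strictly between alloy-12 and alloy-18 are those in both lists: alloy-16, alloy-4 — 2 elements.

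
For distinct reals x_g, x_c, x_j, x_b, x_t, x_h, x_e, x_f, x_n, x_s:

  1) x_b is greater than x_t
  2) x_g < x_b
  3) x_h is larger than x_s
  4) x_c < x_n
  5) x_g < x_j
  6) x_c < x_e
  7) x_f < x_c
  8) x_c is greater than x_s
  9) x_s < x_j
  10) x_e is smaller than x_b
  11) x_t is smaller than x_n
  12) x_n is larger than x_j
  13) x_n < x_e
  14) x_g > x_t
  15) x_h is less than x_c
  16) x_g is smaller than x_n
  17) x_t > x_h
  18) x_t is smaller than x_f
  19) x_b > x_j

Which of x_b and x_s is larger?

Chaining the given relations: x_s < x_h < x_t < x_f < x_c < x_n < x_e < x_b.
So x_s < x_b; x_b is the larger of the two.

x_b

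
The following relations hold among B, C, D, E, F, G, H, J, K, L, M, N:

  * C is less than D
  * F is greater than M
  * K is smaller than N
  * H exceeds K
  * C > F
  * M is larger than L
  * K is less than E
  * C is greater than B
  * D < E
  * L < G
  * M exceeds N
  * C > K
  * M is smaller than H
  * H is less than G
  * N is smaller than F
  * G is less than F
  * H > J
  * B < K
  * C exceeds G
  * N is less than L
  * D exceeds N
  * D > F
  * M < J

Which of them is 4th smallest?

L

Piecing the relations together gives one ordering: B < K < N < L < M < J < H < G < F < C < D < E.
The 4th smallest is L.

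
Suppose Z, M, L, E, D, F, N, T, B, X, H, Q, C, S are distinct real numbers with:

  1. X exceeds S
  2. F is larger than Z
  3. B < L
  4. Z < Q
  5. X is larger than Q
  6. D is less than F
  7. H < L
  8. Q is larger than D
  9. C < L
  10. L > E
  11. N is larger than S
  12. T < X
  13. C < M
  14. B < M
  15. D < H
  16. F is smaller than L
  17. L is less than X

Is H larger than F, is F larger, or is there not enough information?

Following every chain through H: above H we get L, X; below H we get D.
F is not reached, and no chain runs the other way from F to H.
So the given relations leave the order of H and F undetermined.

undetermined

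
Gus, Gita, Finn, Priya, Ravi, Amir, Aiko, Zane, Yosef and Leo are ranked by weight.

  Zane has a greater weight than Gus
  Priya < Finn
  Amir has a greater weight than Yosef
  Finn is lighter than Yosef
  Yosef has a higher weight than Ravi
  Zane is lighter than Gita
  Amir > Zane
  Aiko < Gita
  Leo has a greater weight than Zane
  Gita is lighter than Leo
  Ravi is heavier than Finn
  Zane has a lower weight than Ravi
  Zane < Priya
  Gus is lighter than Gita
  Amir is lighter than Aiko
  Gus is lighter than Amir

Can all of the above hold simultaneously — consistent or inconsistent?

consistent

The single ordering Gus < Zane < Priya < Finn < Ravi < Yosef < Amir < Aiko < Gita < Leo satisfies every listed relation, so no contradiction arises.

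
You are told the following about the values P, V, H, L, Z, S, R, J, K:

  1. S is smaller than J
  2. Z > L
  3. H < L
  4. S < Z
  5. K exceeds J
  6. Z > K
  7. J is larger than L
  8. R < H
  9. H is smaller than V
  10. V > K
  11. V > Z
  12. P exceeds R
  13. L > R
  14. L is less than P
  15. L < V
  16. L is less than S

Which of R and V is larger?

V

The relevant relations are R < H; H < L; L < S; S < J; J < K; K < Z; Z < V.
Together: R < H < L < S < J < K < Z < V.
So R < V; V is the larger of the two.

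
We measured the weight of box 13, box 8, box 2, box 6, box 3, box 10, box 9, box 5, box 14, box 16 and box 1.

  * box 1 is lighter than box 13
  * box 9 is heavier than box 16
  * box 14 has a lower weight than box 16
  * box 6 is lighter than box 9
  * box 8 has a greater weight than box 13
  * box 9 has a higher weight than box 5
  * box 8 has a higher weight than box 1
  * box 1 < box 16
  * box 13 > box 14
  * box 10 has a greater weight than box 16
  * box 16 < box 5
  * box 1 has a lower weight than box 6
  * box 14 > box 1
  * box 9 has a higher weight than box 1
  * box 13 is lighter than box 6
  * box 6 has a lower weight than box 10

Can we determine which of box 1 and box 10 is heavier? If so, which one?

box 1 < box 14 and box 14 < box 13 give box 1 < box 13.
With box 13 < box 6: box 1 < box 14 < box 13 < box 6.
Then box 6 < box 10 extends the chain to box 10.
So box 10 is heavier.

box 10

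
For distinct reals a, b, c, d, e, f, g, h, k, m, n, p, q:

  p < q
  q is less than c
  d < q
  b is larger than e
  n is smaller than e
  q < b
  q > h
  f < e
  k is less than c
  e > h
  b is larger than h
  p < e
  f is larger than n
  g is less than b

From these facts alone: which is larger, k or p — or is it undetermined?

undetermined

Following every chain through k: above k we get c.
p is not reached, and no chain runs the other way from p to k.
So the given relations leave the order of k and p undetermined.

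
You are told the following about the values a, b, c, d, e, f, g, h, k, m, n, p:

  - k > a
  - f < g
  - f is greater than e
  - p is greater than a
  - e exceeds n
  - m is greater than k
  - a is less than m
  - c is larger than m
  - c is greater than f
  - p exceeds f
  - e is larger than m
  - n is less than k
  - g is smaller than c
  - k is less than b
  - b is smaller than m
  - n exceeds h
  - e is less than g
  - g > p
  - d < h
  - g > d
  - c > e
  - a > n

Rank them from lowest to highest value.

Nothing is placed below d, so it is least; from there d < h; h < n; n < a; a < k; k < b; b < m; m < e; e < f; f < p; p < g; g < c, each given directly.

d < h < n < a < k < b < m < e < f < p < g < c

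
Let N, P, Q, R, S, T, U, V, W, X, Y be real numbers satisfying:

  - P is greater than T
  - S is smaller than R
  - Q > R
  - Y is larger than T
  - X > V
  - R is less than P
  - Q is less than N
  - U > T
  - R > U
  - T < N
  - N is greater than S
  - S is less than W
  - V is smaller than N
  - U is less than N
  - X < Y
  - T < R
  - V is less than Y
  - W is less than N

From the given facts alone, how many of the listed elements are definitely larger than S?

5

Directly above S: R, W, N.
One step further: P, Q (5 so far).
Nothing else is reachable above S; 5 in all.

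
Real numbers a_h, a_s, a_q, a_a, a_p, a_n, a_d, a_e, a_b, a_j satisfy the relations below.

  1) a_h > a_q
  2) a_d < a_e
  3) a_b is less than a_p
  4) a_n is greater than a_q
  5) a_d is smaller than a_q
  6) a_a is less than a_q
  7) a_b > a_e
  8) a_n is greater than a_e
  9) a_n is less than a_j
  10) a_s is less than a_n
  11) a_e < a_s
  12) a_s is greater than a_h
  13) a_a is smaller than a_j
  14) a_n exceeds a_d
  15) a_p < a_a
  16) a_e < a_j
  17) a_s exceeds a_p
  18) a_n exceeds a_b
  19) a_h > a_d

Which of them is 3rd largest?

a_s

Piecing the relations together gives one ordering: a_d < a_e < a_b < a_p < a_a < a_q < a_h < a_s < a_n < a_j.
The 3rd largest is a_s.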